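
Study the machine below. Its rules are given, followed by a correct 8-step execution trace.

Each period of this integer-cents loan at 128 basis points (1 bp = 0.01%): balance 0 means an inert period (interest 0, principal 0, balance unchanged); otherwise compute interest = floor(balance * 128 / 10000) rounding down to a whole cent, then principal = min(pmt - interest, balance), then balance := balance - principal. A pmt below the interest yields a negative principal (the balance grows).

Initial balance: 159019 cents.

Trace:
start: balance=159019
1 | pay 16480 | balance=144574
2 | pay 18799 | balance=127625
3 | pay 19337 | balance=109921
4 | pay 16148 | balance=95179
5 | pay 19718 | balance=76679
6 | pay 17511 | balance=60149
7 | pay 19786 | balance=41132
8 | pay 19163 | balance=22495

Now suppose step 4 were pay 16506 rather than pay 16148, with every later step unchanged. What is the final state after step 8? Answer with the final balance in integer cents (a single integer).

22118

(re-executing from step 4 with the substitution; state before step 4: balance=109921)
4 | pay 16506 | balance=94821
5 | pay 19718 | balance=76316
6 | pay 17511 | balance=59781
7 | pay 19786 | balance=40760
8 | pay 19163 | balance=22118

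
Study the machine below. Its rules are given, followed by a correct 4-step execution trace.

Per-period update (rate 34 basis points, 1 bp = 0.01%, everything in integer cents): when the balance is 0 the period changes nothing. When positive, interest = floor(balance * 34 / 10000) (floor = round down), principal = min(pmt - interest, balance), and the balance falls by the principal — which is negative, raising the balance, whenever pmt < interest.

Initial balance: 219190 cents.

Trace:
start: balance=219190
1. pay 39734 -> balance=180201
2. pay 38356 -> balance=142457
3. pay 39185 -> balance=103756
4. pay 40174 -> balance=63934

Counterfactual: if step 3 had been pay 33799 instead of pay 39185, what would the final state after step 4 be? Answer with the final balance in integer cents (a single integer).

(re-executing from step 3 with the substitution; state before step 3: balance=142457)
3. pay 33799 -> balance=109142
4. pay 40174 -> balance=69339

69339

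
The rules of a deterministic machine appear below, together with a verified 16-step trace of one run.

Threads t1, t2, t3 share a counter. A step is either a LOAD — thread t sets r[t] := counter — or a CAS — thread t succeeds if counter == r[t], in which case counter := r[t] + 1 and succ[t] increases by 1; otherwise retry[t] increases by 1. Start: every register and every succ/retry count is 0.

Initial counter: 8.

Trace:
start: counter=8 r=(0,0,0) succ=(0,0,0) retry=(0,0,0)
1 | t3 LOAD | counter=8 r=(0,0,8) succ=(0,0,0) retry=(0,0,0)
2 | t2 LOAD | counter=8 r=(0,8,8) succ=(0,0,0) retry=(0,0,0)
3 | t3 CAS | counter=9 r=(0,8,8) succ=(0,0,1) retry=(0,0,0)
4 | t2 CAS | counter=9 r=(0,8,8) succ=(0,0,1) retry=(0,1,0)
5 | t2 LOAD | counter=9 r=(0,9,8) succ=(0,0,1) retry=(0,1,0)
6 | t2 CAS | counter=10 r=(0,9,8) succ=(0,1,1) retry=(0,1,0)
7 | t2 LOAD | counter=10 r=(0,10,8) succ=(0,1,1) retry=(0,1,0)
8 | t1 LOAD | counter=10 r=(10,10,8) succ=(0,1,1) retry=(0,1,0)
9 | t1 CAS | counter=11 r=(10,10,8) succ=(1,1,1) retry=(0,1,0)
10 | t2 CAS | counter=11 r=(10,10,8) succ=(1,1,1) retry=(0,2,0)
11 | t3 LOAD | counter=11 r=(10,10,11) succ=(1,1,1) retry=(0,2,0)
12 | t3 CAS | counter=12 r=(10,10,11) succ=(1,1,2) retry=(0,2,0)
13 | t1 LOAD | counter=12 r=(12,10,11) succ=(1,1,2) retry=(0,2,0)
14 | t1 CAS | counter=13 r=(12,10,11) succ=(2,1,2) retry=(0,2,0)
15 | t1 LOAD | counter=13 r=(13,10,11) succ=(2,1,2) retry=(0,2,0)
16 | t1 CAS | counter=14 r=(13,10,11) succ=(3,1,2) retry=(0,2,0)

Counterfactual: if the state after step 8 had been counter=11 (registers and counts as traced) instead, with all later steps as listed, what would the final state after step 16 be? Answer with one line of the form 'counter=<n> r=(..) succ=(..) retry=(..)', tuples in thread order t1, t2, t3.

counter=14 r=(13,10,11) succ=(2,1,2) retry=(1,2,0)

state after step 8 := counter=11 r=(10,10,8) succ=(0,1,1) retry=(0,1,0)
9 | t1 CAS | counter=11 r=(10,10,8) succ=(0,1,1) retry=(1,1,0)
10 | t2 CAS | counter=11 r=(10,10,8) succ=(0,1,1) retry=(1,2,0)
11 | t3 LOAD | counter=11 r=(10,10,11) succ=(0,1,1) retry=(1,2,0)
12 | t3 CAS | counter=12 r=(10,10,11) succ=(0,1,2) retry=(1,2,0)
13 | t1 LOAD | counter=12 r=(12,10,11) succ=(0,1,2) retry=(1,2,0)
14 | t1 CAS | counter=13 r=(12,10,11) succ=(1,1,2) retry=(1,2,0)
15 | t1 LOAD | counter=13 r=(13,10,11) succ=(1,1,2) retry=(1,2,0)
16 | t1 CAS | counter=14 r=(13,10,11) succ=(2,1,2) retry=(1,2,0)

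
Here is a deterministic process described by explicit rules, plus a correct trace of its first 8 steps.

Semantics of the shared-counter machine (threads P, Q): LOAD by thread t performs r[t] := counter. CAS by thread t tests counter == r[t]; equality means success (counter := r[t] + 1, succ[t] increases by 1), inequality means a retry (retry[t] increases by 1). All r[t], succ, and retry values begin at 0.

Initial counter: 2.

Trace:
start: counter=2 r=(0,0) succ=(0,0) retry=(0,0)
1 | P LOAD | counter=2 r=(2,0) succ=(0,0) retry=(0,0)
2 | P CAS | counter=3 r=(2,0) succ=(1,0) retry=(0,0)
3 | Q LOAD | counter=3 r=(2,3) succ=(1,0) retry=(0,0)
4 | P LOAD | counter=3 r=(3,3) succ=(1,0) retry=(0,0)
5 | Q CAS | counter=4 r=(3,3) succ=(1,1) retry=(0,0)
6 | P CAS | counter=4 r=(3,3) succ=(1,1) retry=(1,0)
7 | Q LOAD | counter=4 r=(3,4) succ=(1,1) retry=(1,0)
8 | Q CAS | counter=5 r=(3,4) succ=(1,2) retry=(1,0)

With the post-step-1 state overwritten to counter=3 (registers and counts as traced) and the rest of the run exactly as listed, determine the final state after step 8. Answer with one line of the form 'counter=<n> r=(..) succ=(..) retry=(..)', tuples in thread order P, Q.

counter=5 r=(3,4) succ=(0,2) retry=(2,0)

state after step 1 := counter=3 r=(2,0) succ=(0,0) retry=(0,0)
2 | P CAS | counter=3 r=(2,0) succ=(0,0) retry=(1,0)
3 | Q LOAD | counter=3 r=(2,3) succ=(0,0) retry=(1,0)
4 | P LOAD | counter=3 r=(3,3) succ=(0,0) retry=(1,0)
5 | Q CAS | counter=4 r=(3,3) succ=(0,1) retry=(1,0)
6 | P CAS | counter=4 r=(3,3) succ=(0,1) retry=(2,0)
7 | Q LOAD | counter=4 r=(3,4) succ=(0,1) retry=(2,0)
8 | Q CAS | counter=5 r=(3,4) succ=(0,2) retry=(2,0)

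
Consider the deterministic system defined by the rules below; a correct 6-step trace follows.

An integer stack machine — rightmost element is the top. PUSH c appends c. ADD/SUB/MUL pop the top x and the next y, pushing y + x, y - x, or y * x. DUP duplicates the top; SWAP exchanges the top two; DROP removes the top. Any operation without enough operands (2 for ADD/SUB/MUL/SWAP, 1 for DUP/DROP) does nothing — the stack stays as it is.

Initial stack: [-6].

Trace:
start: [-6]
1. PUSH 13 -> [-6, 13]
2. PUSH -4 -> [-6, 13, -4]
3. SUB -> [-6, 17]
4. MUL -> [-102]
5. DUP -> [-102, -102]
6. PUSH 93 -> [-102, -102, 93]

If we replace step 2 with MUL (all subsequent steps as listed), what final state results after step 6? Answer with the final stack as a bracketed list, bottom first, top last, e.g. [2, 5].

[-78, -78, 93]

(re-executing from step 2 with the substitution; state before step 2: [-6, 13])
2. MUL -> [-78]
3. SUB -> [-78]
4. MUL -> [-78]
5. DUP -> [-78, -78]
6. PUSH 93 -> [-78, -78, 93]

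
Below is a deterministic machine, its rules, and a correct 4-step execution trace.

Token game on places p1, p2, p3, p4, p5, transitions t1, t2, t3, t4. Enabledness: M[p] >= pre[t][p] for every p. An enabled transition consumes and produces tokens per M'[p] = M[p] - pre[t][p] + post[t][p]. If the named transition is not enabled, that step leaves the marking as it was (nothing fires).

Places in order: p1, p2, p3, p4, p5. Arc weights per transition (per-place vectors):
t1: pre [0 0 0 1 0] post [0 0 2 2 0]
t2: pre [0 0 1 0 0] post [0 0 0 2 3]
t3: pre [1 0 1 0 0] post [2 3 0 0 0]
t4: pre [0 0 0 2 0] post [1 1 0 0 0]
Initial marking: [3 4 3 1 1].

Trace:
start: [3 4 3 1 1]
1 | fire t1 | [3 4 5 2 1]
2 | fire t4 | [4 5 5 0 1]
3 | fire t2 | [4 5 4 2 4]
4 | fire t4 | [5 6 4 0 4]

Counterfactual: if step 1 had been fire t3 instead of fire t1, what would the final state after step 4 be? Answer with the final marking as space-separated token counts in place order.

(re-executing from step 1 with the substitution; state before step 1: [3 4 3 1 1])
1 | fire t3 | [4 7 2 1 1]
2 | fire t4 | [4 7 2 1 1]
3 | fire t2 | [4 7 1 3 4]
4 | fire t4 | [5 8 1 1 4]

5 8 1 1 4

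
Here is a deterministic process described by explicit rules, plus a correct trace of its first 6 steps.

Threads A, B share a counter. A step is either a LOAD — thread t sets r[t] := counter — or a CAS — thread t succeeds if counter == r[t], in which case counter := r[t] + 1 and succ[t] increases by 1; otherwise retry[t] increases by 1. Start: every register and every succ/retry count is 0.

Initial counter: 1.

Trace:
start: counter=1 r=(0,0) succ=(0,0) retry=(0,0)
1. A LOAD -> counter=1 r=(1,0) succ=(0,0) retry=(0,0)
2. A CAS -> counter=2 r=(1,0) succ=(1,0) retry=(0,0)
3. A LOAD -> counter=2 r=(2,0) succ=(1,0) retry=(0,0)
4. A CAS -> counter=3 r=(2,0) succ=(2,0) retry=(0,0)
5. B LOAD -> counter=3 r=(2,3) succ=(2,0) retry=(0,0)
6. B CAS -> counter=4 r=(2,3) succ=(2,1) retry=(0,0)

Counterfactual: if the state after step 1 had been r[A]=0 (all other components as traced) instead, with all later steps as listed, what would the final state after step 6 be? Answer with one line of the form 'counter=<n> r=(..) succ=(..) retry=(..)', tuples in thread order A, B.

counter=3 r=(1,2) succ=(1,1) retry=(1,0)

state after step 1 := counter=1 r=(0,0) succ=(0,0) retry=(0,0)
2. A CAS -> counter=1 r=(0,0) succ=(0,0) retry=(1,0)
3. A LOAD -> counter=1 r=(1,0) succ=(0,0) retry=(1,0)
4. A CAS -> counter=2 r=(1,0) succ=(1,0) retry=(1,0)
5. B LOAD -> counter=2 r=(1,2) succ=(1,0) retry=(1,0)
6. B CAS -> counter=3 r=(1,2) succ=(1,1) retry=(1,0)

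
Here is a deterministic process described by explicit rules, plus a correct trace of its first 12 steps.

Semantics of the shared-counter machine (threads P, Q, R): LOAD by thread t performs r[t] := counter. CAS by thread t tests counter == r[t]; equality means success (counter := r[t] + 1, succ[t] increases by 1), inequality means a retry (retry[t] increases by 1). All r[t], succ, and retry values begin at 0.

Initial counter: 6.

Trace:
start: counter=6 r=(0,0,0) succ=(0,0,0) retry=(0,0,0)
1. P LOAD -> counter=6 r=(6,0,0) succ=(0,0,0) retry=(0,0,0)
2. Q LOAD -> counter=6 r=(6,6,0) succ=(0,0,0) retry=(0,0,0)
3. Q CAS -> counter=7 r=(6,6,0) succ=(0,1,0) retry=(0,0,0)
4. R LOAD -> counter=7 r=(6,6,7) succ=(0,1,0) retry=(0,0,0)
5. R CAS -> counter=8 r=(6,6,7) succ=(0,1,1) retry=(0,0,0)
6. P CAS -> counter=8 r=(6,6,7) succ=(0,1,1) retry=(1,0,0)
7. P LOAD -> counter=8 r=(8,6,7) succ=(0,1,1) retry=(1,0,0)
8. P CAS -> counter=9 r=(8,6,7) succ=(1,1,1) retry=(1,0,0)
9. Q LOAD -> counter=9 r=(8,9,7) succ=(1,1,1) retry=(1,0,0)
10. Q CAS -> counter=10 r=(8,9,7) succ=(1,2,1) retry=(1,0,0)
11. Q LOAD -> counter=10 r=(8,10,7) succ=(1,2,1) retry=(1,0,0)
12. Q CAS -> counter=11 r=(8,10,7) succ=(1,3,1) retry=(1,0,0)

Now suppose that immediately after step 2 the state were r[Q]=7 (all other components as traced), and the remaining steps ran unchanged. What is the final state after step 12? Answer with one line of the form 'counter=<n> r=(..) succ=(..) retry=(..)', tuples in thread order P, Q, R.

counter=10 r=(7,9,6) succ=(1,2,1) retry=(1,1,0)

state after step 2 := counter=6 r=(6,7,0) succ=(0,0,0) retry=(0,0,0)
3. Q CAS -> counter=6 r=(6,7,0) succ=(0,0,0) retry=(0,1,0)
4. R LOAD -> counter=6 r=(6,7,6) succ=(0,0,0) retry=(0,1,0)
5. R CAS -> counter=7 r=(6,7,6) succ=(0,0,1) retry=(0,1,0)
6. P CAS -> counter=7 r=(6,7,6) succ=(0,0,1) retry=(1,1,0)
7. P LOAD -> counter=7 r=(7,7,6) succ=(0,0,1) retry=(1,1,0)
8. P CAS -> counter=8 r=(7,7,6) succ=(1,0,1) retry=(1,1,0)
9. Q LOAD -> counter=8 r=(7,8,6) succ=(1,0,1) retry=(1,1,0)
10. Q CAS -> counter=9 r=(7,8,6) succ=(1,1,1) retry=(1,1,0)
11. Q LOAD -> counter=9 r=(7,9,6) succ=(1,1,1) retry=(1,1,0)
12. Q CAS -> counter=10 r=(7,9,6) succ=(1,2,1) retry=(1,1,0)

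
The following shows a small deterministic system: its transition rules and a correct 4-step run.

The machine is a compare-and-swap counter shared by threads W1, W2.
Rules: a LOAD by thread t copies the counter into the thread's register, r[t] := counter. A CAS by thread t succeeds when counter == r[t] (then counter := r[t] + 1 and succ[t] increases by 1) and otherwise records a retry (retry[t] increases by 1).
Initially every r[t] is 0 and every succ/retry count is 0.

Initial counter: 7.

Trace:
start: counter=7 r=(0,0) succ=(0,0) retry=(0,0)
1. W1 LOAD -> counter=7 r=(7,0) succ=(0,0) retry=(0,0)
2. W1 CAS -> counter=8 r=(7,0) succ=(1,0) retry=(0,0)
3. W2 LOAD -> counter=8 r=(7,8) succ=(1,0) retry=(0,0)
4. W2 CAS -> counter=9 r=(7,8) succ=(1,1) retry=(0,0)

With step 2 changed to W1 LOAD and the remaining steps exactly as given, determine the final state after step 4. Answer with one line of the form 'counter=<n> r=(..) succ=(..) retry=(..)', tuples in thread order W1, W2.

(re-executing from step 2 with the substitution; state before step 2: counter=7 r=(7,0) succ=(0,0) retry=(0,0))
2. W1 LOAD -> counter=7 r=(7,0) succ=(0,0) retry=(0,0)
3. W2 LOAD -> counter=7 r=(7,7) succ=(0,0) retry=(0,0)
4. W2 CAS -> counter=8 r=(7,7) succ=(0,1) retry=(0,0)

counter=8 r=(7,7) succ=(0,1) retry=(0,0)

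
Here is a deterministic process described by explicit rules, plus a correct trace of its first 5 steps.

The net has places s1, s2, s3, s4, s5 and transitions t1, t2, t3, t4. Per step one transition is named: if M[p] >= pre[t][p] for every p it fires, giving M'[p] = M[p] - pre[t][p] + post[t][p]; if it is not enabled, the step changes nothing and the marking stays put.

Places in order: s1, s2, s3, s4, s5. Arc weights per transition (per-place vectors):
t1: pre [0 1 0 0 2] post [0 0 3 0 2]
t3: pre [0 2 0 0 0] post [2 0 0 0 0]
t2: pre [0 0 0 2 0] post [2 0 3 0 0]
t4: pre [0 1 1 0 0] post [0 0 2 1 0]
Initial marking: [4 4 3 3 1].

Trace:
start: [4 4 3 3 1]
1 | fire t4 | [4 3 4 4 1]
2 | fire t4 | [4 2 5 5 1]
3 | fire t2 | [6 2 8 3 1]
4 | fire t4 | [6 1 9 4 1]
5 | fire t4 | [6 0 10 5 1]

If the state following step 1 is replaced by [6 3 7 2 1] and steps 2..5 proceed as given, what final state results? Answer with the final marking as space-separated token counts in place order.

state after step 1 := [6 3 7 2 1]
2 | fire t4 | [6 2 8 3 1]
3 | fire t2 | [8 2 11 1 1]
4 | fire t4 | [8 1 12 2 1]
5 | fire t4 | [8 0 13 3 1]

8 0 13 3 1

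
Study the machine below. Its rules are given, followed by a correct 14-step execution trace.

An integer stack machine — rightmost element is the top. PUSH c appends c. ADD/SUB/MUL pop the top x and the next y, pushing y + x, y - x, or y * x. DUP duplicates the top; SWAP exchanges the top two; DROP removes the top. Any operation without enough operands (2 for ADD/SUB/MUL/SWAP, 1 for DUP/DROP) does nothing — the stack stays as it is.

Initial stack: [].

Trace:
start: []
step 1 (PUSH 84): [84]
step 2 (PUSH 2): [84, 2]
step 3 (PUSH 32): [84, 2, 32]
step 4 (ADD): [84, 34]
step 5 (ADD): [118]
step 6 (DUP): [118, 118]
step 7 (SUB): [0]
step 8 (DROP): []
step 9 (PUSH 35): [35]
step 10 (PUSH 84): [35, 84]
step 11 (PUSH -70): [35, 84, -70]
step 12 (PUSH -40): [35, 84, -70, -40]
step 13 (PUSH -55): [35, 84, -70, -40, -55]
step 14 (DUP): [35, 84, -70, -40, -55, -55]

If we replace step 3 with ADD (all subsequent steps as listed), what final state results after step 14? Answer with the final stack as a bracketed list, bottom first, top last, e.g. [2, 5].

(re-executing from step 3 with the substitution; state before step 3: [84, 2])
step 3 (ADD): [86]
step 4 (ADD): [86]
step 5 (ADD): [86]
step 6 (DUP): [86, 86]
step 7 (SUB): [0]
step 8 (DROP): []
step 9 (PUSH 35): [35]
step 10 (PUSH 84): [35, 84]
step 11 (PUSH -70): [35, 84, -70]
step 12 (PUSH -40): [35, 84, -70, -40]
step 13 (PUSH -55): [35, 84, -70, -40, -55]
step 14 (DUP): [35, 84, -70, -40, -55, -55]

[35, 84, -70, -40, -55, -55]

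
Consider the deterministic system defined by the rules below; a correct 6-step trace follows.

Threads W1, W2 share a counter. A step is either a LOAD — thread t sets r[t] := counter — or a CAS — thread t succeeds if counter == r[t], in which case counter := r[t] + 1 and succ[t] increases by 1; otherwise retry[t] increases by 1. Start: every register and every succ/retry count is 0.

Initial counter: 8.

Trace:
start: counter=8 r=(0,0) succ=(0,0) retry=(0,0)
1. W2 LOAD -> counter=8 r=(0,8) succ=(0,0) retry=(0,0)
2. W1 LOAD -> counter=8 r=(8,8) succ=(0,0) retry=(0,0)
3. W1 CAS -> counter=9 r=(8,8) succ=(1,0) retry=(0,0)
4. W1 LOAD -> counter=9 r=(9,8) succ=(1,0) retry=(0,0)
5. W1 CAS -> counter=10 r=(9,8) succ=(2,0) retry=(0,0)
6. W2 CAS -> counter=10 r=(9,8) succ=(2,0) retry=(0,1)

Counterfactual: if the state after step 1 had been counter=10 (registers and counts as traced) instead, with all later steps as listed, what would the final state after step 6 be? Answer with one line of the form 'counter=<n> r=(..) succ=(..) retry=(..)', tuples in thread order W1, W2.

state after step 1 := counter=10 r=(0,8) succ=(0,0) retry=(0,0)
2. W1 LOAD -> counter=10 r=(10,8) succ=(0,0) retry=(0,0)
3. W1 CAS -> counter=11 r=(10,8) succ=(1,0) retry=(0,0)
4. W1 LOAD -> counter=11 r=(11,8) succ=(1,0) retry=(0,0)
5. W1 CAS -> counter=12 r=(11,8) succ=(2,0) retry=(0,0)
6. W2 CAS -> counter=12 r=(11,8) succ=(2,0) retry=(0,1)

counter=12 r=(11,8) succ=(2,0) retry=(0,1)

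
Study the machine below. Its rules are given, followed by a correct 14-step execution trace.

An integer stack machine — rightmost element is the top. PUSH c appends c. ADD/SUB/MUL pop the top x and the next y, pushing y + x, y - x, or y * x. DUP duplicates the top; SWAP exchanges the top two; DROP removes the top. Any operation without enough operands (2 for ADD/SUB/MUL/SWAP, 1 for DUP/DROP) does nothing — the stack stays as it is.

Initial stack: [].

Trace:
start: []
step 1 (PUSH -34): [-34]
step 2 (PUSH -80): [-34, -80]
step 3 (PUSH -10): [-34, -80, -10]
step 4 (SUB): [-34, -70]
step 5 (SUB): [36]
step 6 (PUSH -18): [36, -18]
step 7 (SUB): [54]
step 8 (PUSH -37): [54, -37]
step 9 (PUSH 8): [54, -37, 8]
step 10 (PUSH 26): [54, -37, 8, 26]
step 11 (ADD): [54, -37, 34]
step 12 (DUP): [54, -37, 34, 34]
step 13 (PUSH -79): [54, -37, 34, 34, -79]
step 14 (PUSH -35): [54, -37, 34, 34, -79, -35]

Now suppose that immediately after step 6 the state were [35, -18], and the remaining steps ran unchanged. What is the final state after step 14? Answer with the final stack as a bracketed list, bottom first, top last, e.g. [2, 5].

state after step 6 := [35, -18]
step 7 (SUB): [53]
step 8 (PUSH -37): [53, -37]
step 9 (PUSH 8): [53, -37, 8]
step 10 (PUSH 26): [53, -37, 8, 26]
step 11 (ADD): [53, -37, 34]
step 12 (DUP): [53, -37, 34, 34]
step 13 (PUSH -79): [53, -37, 34, 34, -79]
step 14 (PUSH -35): [53, -37, 34, 34, -79, -35]

[53, -37, 34, 34, -79, -35]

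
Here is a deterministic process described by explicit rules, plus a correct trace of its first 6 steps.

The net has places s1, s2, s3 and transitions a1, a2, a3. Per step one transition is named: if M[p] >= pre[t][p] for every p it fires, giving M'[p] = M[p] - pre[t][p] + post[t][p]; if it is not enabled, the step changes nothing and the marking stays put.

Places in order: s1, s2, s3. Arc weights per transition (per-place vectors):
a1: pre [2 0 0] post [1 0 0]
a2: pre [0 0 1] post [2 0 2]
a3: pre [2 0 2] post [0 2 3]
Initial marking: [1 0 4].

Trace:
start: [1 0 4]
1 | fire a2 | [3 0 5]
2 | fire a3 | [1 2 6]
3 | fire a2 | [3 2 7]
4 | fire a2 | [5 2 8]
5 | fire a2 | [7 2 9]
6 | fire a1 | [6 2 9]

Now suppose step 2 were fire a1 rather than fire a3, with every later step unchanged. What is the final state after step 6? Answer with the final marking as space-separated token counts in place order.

7 0 8

(re-executing from step 2 with the substitution; state before step 2: [3 0 5])
2 | fire a1 | [2 0 5]
3 | fire a2 | [4 0 6]
4 | fire a2 | [6 0 7]
5 | fire a2 | [8 0 8]
6 | fire a1 | [7 0 8]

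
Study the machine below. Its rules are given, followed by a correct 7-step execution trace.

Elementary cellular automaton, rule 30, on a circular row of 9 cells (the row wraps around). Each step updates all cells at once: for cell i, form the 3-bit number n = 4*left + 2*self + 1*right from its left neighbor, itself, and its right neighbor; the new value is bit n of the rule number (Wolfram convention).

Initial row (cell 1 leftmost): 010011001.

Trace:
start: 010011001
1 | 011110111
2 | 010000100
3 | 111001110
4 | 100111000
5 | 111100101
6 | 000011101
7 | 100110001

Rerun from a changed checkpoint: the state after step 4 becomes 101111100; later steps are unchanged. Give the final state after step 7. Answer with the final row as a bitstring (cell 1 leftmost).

011011101

state after step 4 := 101111100
5 | 101000011
6 | 001100110
7 | 011011101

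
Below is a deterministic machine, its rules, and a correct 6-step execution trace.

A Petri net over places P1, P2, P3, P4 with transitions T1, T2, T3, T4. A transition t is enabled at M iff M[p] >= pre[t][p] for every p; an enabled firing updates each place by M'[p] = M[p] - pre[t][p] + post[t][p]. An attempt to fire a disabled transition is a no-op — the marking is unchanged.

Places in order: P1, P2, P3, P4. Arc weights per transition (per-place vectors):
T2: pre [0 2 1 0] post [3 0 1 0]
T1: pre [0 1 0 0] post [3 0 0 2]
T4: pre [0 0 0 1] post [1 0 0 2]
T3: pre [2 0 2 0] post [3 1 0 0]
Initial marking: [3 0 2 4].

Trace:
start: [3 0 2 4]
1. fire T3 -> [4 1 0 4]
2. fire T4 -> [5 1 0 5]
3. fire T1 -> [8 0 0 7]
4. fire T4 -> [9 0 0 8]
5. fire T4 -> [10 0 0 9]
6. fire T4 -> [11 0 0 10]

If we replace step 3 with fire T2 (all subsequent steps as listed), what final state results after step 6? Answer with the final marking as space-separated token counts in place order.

(re-executing from step 3 with the substitution; state before step 3: [5 1 0 5])
3. fire T2 -> [5 1 0 5]
4. fire T4 -> [6 1 0 6]
5. fire T4 -> [7 1 0 7]
6. fire T4 -> [8 1 0 8]

8 1 0 8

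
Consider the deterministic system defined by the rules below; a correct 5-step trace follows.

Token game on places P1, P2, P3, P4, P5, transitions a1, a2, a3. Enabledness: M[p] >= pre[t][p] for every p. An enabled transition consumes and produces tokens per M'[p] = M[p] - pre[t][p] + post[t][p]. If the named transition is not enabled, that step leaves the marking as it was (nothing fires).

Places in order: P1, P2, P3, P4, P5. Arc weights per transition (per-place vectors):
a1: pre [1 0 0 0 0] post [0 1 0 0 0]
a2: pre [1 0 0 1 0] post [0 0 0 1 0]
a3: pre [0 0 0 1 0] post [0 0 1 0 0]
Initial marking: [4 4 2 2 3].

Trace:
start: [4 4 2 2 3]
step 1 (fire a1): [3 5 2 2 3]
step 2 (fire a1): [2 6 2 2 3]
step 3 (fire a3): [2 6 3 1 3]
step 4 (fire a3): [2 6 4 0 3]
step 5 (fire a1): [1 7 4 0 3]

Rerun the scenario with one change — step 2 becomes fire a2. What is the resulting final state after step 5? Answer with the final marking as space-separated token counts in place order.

1 6 4 0 3

(re-executing from step 2 with the substitution; state before step 2: [3 5 2 2 3])
step 2 (fire a2): [2 5 2 2 3]
step 3 (fire a3): [2 5 3 1 3]
step 4 (fire a3): [2 5 4 0 3]
step 5 (fire a1): [1 6 4 0 3]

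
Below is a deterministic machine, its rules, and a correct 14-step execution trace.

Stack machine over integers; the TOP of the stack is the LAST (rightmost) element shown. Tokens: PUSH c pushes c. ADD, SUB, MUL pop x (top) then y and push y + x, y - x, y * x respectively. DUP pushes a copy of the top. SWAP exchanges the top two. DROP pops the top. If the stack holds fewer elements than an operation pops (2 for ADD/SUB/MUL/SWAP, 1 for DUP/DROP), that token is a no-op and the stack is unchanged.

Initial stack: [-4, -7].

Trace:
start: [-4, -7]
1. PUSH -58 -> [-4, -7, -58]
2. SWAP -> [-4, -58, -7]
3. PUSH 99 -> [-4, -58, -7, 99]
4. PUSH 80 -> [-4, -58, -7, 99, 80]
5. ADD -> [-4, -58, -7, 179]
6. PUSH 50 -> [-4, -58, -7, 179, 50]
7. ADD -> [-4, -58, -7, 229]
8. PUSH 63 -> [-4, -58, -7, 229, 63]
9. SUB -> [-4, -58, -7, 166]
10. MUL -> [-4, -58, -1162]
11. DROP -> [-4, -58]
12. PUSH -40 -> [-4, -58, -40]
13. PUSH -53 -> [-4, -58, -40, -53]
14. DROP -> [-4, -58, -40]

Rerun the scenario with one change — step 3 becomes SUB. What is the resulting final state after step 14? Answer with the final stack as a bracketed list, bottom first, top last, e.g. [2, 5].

(re-executing from step 3 with the substitution; state before step 3: [-4, -58, -7])
3. SUB -> [-4, -51]
4. PUSH 80 -> [-4, -51, 80]
5. ADD -> [-4, 29]
6. PUSH 50 -> [-4, 29, 50]
7. ADD -> [-4, 79]
8. PUSH 63 -> [-4, 79, 63]
9. SUB -> [-4, 16]
10. MUL -> [-64]
11. DROP -> []
12. PUSH -40 -> [-40]
13. PUSH -53 -> [-40, -53]
14. DROP -> [-40]

[-40]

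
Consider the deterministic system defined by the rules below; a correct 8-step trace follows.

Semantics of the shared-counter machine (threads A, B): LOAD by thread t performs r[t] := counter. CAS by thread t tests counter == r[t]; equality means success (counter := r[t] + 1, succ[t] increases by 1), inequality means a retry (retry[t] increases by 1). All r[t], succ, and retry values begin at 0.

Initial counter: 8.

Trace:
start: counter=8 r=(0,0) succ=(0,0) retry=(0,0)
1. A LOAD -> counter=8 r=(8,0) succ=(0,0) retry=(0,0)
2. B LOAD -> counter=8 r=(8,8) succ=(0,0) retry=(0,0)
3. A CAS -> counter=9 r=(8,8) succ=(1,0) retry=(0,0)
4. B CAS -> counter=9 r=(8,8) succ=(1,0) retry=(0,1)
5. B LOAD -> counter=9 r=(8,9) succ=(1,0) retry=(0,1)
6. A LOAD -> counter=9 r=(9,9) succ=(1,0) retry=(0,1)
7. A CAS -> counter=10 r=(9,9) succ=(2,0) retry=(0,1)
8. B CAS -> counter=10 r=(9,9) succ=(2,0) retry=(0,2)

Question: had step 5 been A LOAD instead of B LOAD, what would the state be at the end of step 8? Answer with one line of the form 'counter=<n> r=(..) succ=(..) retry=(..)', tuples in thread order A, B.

counter=10 r=(9,8) succ=(2,0) retry=(0,2)

(re-executing from step 5 with the substitution; state before step 5: counter=9 r=(8,8) succ=(1,0) retry=(0,1))
5. A LOAD -> counter=9 r=(9,8) succ=(1,0) retry=(0,1)
6. A LOAD -> counter=9 r=(9,8) succ=(1,0) retry=(0,1)
7. A CAS -> counter=10 r=(9,8) succ=(2,0) retry=(0,1)
8. B CAS -> counter=10 r=(9,8) succ=(2,0) retry=(0,2)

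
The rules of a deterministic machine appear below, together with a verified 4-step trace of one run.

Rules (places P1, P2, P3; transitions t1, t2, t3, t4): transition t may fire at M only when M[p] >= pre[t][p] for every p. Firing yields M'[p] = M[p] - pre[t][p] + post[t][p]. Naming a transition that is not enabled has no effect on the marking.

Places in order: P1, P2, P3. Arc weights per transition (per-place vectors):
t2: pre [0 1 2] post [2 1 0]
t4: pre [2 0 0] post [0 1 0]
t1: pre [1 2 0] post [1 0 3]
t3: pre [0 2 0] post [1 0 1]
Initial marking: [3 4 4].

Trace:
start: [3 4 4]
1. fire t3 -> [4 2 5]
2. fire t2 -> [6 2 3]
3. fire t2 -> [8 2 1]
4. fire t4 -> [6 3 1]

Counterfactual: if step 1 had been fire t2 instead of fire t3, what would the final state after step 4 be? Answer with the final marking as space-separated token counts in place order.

5 5 0

(re-executing from step 1 with the substitution; state before step 1: [3 4 4])
1. fire t2 -> [5 4 2]
2. fire t2 -> [7 4 0]
3. fire t2 -> [7 4 0]
4. fire t4 -> [5 5 0]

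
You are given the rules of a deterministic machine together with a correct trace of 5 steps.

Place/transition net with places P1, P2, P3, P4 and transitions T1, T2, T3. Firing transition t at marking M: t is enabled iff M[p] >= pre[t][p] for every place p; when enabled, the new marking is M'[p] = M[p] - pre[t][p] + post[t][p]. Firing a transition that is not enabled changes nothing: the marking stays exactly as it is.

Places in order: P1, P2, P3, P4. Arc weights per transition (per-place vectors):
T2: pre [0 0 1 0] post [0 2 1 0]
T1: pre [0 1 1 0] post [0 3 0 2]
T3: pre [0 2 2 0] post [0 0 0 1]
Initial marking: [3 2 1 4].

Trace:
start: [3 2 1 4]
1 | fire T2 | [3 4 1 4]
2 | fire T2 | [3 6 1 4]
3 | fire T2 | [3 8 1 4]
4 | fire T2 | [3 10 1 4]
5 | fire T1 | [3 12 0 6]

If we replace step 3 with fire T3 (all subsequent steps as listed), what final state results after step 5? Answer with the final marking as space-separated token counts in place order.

(re-executing from step 3 with the substitution; state before step 3: [3 6 1 4])
3 | fire T3 | [3 6 1 4]
4 | fire T2 | [3 8 1 4]
5 | fire T1 | [3 10 0 6]

3 10 0 6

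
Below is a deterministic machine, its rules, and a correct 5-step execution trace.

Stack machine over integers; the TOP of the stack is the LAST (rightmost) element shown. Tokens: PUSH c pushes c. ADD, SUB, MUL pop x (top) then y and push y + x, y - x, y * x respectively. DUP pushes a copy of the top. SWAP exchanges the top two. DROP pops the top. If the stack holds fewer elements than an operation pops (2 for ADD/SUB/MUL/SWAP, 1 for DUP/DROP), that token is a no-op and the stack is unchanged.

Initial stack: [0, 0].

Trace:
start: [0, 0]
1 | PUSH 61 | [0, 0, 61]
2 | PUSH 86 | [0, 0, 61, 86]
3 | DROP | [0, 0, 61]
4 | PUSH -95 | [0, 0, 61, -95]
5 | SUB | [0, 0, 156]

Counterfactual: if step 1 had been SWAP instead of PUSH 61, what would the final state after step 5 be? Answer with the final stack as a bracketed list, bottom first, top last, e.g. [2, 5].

[0, 95]

(re-executing from step 1 with the substitution; state before step 1: [0, 0])
1 | SWAP | [0, 0]
2 | PUSH 86 | [0, 0, 86]
3 | DROP | [0, 0]
4 | PUSH -95 | [0, 0, -95]
5 | SUB | [0, 95]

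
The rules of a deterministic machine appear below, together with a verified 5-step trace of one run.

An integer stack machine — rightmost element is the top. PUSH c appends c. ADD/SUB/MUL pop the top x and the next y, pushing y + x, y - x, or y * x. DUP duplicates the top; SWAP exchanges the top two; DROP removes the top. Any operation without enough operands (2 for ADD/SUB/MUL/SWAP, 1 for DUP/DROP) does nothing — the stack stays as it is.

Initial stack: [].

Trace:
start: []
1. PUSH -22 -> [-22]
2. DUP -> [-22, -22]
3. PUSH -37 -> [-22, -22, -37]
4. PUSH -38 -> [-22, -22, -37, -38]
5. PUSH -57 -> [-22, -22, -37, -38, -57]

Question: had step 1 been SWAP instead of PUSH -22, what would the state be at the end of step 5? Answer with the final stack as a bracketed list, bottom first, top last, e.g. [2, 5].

[-37, -38, -57]

(re-executing from step 1 with the substitution; state before step 1: [])
1. SWAP -> []
2. DUP -> []
3. PUSH -37 -> [-37]
4. PUSH -38 -> [-37, -38]
5. PUSH -57 -> [-37, -38, -57]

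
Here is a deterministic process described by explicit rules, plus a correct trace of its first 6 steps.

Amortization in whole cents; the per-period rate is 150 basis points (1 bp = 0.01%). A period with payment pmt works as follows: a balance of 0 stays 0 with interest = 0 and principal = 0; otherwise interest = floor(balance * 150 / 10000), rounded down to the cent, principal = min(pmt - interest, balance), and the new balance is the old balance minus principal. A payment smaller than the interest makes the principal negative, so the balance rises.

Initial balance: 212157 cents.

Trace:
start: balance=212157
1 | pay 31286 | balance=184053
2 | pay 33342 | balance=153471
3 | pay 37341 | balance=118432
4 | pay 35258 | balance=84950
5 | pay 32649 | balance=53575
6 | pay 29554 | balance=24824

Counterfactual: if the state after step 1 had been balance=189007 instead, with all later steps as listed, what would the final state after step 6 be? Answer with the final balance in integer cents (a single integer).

state after step 1 := balance=189007
2 | pay 33342 | balance=158500
3 | pay 37341 | balance=123536
4 | pay 35258 | balance=90131
5 | pay 32649 | balance=58833
6 | pay 29554 | balance=30161

30161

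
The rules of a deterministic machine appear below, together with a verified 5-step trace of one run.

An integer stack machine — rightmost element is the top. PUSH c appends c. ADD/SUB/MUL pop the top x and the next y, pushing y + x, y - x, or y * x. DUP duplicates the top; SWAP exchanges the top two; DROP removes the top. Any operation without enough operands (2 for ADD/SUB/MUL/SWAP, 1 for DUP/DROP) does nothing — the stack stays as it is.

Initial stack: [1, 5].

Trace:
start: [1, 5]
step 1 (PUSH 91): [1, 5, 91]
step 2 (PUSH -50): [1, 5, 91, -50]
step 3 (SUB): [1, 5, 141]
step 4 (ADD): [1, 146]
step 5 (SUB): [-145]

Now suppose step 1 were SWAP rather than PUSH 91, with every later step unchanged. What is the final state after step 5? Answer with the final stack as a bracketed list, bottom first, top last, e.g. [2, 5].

(re-executing from step 1 with the substitution; state before step 1: [1, 5])
step 1 (SWAP): [5, 1]
step 2 (PUSH -50): [5, 1, -50]
step 3 (SUB): [5, 51]
step 4 (ADD): [56]
step 5 (SUB): [56]

[56]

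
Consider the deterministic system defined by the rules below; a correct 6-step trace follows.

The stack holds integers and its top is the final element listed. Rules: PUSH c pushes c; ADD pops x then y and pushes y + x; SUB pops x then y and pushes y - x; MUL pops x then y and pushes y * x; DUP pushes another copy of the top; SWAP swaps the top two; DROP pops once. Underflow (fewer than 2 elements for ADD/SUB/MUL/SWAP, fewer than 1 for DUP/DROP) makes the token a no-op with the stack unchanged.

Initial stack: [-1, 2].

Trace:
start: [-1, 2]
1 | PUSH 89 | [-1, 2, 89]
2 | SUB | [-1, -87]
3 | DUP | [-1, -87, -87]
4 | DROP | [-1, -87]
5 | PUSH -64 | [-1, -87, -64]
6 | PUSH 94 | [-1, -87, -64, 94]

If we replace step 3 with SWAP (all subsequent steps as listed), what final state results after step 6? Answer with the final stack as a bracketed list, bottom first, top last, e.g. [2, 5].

[-87, -64, 94]

(re-executing from step 3 with the substitution; state before step 3: [-1, -87])
3 | SWAP | [-87, -1]
4 | DROP | [-87]
5 | PUSH -64 | [-87, -64]
6 | PUSH 94 | [-87, -64, 94]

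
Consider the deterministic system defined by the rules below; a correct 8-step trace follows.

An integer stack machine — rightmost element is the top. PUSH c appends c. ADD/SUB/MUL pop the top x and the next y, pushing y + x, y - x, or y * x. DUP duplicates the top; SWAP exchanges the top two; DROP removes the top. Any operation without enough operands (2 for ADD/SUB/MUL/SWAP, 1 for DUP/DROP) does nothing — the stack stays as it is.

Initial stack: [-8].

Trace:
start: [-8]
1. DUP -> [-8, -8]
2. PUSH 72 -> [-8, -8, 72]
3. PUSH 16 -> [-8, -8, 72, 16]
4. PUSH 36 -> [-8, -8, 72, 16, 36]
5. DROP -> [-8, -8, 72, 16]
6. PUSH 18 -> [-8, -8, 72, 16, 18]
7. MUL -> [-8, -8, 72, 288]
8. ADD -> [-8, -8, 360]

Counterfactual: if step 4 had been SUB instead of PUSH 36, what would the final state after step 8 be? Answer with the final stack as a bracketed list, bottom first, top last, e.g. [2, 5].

[-152]

(re-executing from step 4 with the substitution; state before step 4: [-8, -8, 72, 16])
4. SUB -> [-8, -8, 56]
5. DROP -> [-8, -8]
6. PUSH 18 -> [-8, -8, 18]
7. MUL -> [-8, -144]
8. ADD -> [-152]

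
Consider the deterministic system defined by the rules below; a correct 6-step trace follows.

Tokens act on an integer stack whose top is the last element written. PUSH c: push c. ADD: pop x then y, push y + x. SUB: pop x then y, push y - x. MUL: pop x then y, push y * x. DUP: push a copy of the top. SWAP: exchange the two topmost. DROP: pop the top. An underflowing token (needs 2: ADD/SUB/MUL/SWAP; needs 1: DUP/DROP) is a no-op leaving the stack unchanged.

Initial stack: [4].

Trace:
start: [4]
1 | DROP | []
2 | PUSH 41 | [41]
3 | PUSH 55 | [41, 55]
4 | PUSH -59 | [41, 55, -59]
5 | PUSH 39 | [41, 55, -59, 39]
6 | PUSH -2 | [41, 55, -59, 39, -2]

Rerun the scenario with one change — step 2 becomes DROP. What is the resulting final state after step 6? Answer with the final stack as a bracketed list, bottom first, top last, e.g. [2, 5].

(re-executing from step 2 with the substitution; state before step 2: [])
2 | DROP | []
3 | PUSH 55 | [55]
4 | PUSH -59 | [55, -59]
5 | PUSH 39 | [55, -59, 39]
6 | PUSH -2 | [55, -59, 39, -2]

[55, -59, 39, -2]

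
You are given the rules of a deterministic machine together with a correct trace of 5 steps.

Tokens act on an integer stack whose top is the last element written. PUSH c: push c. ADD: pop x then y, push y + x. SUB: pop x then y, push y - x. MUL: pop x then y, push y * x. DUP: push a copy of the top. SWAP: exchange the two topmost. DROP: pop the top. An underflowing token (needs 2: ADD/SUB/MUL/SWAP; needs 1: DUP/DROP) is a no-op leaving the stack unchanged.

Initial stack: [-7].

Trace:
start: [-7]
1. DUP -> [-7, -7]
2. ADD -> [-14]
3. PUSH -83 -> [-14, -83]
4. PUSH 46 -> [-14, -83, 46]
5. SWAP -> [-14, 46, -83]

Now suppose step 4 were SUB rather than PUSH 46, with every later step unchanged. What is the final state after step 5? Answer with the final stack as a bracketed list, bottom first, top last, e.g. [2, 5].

[69]

(re-executing from step 4 with the substitution; state before step 4: [-14, -83])
4. SUB -> [69]
5. SWAP -> [69]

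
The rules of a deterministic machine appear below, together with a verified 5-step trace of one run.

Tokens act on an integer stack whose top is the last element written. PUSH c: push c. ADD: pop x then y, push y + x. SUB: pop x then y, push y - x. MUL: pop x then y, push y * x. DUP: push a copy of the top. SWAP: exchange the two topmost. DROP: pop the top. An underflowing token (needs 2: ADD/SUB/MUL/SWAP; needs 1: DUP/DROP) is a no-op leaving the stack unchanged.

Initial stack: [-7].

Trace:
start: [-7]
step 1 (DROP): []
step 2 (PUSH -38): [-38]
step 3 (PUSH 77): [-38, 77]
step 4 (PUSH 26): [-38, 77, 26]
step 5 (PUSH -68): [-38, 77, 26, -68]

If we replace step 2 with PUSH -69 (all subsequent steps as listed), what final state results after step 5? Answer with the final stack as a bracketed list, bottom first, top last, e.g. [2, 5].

(re-executing from step 2 with the substitution; state before step 2: [])
step 2 (PUSH -69): [-69]
step 3 (PUSH 77): [-69, 77]
step 4 (PUSH 26): [-69, 77, 26]
step 5 (PUSH -68): [-69, 77, 26, -68]

[-69, 77, 26, -68]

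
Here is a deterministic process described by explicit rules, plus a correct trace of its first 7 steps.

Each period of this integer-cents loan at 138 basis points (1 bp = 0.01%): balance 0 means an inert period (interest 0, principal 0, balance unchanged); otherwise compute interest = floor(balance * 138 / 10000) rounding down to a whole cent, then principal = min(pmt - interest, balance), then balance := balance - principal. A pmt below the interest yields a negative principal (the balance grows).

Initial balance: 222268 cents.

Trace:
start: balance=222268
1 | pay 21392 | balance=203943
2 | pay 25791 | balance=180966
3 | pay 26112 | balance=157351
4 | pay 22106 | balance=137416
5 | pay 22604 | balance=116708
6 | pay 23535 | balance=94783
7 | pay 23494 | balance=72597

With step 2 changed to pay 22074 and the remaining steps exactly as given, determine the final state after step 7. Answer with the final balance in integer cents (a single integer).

(re-executing from step 2 with the substitution; state before step 2: balance=203943)
2 | pay 22074 | balance=184683
3 | pay 26112 | balance=161119
4 | pay 22106 | balance=141236
5 | pay 22604 | balance=120581
6 | pay 23535 | balance=98710
7 | pay 23494 | balance=76578

76578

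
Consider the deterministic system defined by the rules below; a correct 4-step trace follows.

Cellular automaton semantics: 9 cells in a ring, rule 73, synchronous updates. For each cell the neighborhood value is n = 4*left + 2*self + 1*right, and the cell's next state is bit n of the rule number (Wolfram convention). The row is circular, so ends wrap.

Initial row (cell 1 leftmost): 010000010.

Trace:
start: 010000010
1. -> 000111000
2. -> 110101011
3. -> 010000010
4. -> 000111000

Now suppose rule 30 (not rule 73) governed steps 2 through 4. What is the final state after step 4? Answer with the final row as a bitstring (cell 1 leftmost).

(re-executing steps 2..4 under rule 30; state before step 2: 000111000)
2. -> 001100100
3. -> 011011110
4. -> 110010001

110010001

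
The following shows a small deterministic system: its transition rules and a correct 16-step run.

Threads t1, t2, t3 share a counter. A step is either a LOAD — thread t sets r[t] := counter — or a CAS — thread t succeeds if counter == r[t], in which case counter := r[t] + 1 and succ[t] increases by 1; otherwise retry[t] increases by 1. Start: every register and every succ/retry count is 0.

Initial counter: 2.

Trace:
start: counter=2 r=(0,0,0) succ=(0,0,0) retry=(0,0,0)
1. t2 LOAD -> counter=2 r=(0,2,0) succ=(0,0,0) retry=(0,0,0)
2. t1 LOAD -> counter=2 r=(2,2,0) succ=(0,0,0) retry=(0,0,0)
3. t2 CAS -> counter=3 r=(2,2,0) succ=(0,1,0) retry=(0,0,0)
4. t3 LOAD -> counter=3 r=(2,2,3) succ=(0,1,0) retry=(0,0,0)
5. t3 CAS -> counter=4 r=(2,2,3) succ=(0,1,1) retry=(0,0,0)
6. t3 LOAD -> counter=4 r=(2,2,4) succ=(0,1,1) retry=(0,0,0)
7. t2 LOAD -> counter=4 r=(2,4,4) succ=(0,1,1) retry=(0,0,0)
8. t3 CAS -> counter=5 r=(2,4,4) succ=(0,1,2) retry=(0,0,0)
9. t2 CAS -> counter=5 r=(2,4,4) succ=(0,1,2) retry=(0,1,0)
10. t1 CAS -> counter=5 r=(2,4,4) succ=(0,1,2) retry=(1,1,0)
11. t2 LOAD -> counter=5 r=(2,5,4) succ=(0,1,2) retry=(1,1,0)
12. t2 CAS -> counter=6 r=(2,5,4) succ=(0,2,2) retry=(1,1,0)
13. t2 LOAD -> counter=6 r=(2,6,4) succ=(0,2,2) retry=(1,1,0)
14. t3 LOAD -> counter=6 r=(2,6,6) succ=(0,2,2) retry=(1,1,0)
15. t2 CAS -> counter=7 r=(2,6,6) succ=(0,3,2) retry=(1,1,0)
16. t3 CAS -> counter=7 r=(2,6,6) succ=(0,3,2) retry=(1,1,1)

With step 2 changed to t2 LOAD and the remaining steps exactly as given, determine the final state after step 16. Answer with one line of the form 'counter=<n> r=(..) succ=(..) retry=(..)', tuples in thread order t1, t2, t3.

(re-executing from step 2 with the substitution; state before step 2: counter=2 r=(0,2,0) succ=(0,0,0) retry=(0,0,0))
2. t2 LOAD -> counter=2 r=(0,2,0) succ=(0,0,0) retry=(0,0,0)
3. t2 CAS -> counter=3 r=(0,2,0) succ=(0,1,0) retry=(0,0,0)
4. t3 LOAD -> counter=3 r=(0,2,3) succ=(0,1,0) retry=(0,0,0)
5. t3 CAS -> counter=4 r=(0,2,3) succ=(0,1,1) retry=(0,0,0)
6. t3 LOAD -> counter=4 r=(0,2,4) succ=(0,1,1) retry=(0,0,0)
7. t2 LOAD -> counter=4 r=(0,4,4) succ=(0,1,1) retry=(0,0,0)
8. t3 CAS -> counter=5 r=(0,4,4) succ=(0,1,2) retry=(0,0,0)
9. t2 CAS -> counter=5 r=(0,4,4) succ=(0,1,2) retry=(0,1,0)
10. t1 CAS -> counter=5 r=(0,4,4) succ=(0,1,2) retry=(1,1,0)
11. t2 LOAD -> counter=5 r=(0,5,4) succ=(0,1,2) retry=(1,1,0)
12. t2 CAS -> counter=6 r=(0,5,4) succ=(0,2,2) retry=(1,1,0)
13. t2 LOAD -> counter=6 r=(0,6,4) succ=(0,2,2) retry=(1,1,0)
14. t3 LOAD -> counter=6 r=(0,6,6) succ=(0,2,2) retry=(1,1,0)
15. t2 CAS -> counter=7 r=(0,6,6) succ=(0,3,2) retry=(1,1,0)
16. t3 CAS -> counter=7 r=(0,6,6) succ=(0,3,2) retry=(1,1,1)

counter=7 r=(0,6,6) succ=(0,3,2) retry=(1,1,1)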